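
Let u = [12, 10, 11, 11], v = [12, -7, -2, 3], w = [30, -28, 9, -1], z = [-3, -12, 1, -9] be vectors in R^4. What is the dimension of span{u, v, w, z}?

3

Apply Gaussian elimination to the matrix whose rows are u, v, w, z.
Reduction leaves 3 leading entries, giving rank 3.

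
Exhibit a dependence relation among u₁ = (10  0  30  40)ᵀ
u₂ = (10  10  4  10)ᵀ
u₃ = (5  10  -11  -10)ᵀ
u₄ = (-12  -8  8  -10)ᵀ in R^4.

u₁ - 2u₂ + 2u₃ = 0

Write the vectors as columns of a matrix and find a nonzero vector in its null space.
A generator of the null space is (1, -2, 2, 0).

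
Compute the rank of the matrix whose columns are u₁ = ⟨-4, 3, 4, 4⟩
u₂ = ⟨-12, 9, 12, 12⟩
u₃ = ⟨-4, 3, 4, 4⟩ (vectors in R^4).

Put the 4×3 matrix [u₁|u₂|u₃] into echelon form.
The echelon form has 1 nonzero row, so the rank is 1.

1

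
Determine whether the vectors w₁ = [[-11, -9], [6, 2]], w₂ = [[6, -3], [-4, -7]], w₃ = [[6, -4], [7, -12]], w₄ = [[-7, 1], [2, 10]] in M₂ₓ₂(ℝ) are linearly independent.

Take coordinates with respect to the standard basis {E₁₁, E₁₂, E₂₁, E₂₂}.
Place the vectors as rows of a 4×4 matrix and reduce to echelon form.
The reduction yields 4 nonzero rows, so the rank is 4.
Since rank = 4 (the number of vectors), the set is linearly independent.

linearly independent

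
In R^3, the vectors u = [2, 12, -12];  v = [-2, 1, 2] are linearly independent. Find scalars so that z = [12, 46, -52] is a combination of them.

z = 4u - 2v

Since u, v are independent, the coefficients expressing z are uniquely determined by a linear system.
Back-substitution yields (α₁, α₂) = (4, -2).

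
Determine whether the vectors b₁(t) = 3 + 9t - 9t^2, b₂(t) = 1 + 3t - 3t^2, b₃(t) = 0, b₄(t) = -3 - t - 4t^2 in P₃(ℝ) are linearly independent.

linearly dependent

Take coordinates with respect to the standard basis {1, t, …, t^3}.
One of the vectors is the zero vector, so the set is linearly dependent.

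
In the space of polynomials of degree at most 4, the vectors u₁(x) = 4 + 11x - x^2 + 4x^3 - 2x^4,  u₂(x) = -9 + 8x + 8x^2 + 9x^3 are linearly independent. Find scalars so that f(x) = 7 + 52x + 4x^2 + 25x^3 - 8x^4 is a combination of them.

Take coordinate vectors relative to {1, x, …, x^4}.
Solve the system with u₁, u₂ as columns and f as the right-hand side.
Back-substitution yields (α₁, α₂) = (4, 1).

f = 4u₁ + u₂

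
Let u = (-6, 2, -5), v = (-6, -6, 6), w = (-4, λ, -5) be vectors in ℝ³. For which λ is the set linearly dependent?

Place the vectors as rows of a 3×3 matrix; dependence ⇔ determinant zero.
Expanding, det = 66*λ - 168.
Setting this to zero gives λ = 28/11.

λ = 28/11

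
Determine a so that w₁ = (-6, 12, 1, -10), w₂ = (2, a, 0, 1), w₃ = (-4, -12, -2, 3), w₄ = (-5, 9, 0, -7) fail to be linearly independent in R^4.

The vectors are dependent exactly when the determinant of the matrix with rows w₁, w₂, w₃, w₄ vanishes.
Expanding, det = 54 - 27*a.
This vanishes exactly when a = 2.

a = 2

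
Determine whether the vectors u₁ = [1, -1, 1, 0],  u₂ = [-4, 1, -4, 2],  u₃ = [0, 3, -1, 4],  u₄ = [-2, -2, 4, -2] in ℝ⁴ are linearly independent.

Form the 4×4 matrix with these as columns; its determinant is 94.
A nonzero determinant means the columns are linearly independent.

linearly independent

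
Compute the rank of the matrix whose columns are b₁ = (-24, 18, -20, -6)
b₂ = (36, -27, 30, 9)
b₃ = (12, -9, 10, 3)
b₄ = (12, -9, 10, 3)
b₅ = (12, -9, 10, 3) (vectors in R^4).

rank 1

Apply Gaussian elimination to the matrix whose rows are b₁, b₂, b₃, b₄, b₅.
Exactly 1 pivot survives; hence the rank is 1.
(With 5 elements in a 4-dimensional space the rank is at most 4.)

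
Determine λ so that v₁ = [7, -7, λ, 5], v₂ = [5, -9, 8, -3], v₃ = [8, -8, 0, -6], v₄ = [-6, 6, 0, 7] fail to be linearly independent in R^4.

λ = 0

The vectors are dependent exactly when the determinant of the matrix with rows v₁, v₂, v₃, v₄ vanishes.
The determinant works out to 80*λ.
Setting this to zero gives λ = 0.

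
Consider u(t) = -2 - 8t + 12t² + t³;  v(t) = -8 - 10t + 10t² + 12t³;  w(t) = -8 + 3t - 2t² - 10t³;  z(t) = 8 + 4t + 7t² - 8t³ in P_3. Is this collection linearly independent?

linearly independent

Write each element as a coordinate vector in ℝ⁴ using {1, t, …, t³}.
The matrix [u|v|w|z] has determinant -10648.
A nonzero determinant means the columns are linearly independent.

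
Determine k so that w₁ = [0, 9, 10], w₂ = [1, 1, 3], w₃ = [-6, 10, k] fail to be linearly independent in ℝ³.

k = -2/9

The set is linearly dependent precisely when det[w₁; w₂; w₃] = 0.
Expanding, det = -9*k - 2.
This vanishes exactly when k = -2/9.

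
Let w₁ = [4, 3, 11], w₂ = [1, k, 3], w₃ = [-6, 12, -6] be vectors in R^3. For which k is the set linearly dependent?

k = 8/7

The set is linearly dependent precisely when det[w₁; w₂; w₃] = 0.
The determinant works out to 42*k - 48.
Solving 42*k - 48 = 0 yields k = 8/7.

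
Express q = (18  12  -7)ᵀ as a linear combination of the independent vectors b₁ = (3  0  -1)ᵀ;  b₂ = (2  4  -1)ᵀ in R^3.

Solve the system with b₁, b₂ as columns and q as the right-hand side.
Back-substitution yields (α₁, α₂) = (4, 3).

q = 4b₁ + 3b₂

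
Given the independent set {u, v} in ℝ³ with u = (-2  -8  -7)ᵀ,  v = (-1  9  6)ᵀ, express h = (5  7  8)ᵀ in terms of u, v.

h = -2u - v

Since u, v are independent, the coefficients expressing h are uniquely determined by a linear system.
Back-substitution yields (a₁, a₂) = (-2, -1).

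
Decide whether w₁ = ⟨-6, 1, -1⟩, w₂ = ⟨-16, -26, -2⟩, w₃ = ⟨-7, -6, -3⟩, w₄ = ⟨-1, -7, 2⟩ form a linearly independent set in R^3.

There are 4 vectors in a 3-dimensional space, so they cannot be linearly independent.

linearly dependent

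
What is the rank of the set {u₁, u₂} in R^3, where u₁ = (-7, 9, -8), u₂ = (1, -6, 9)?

Form the matrix with u₁, u₂ as columns and reduce.
Reduction leaves 2 leading entries, giving rank 2.

rank 2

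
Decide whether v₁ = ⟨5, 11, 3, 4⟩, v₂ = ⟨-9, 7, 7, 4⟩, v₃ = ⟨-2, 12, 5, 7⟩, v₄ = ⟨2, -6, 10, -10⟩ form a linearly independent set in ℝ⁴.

linearly independent

The matrix [v₁|v₂|v₃|v₄] has determinant -1836.
A nonzero determinant means the columns are linearly independent.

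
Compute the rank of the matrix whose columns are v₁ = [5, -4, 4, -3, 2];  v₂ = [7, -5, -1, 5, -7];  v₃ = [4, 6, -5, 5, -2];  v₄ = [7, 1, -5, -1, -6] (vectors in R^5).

rank 4

Row-reduce the 4×5 matrix with these as rows.
The echelon form has 4 nonzero rows, so the rank is 4.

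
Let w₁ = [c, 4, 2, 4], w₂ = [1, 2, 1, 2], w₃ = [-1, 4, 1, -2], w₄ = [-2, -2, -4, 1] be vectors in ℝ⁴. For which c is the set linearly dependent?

c = 2

The vectors are dependent exactly when the determinant of the matrix with rows w₁, w₂, w₃, w₄ vanishes.
Cofactor expansion gives det = 84 - 42*c.
Solving 84 - 42*c = 0 yields c = 2.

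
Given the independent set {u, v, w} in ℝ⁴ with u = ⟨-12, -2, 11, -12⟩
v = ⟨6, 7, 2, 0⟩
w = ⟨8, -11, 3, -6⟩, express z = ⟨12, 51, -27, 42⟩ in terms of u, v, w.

z = -2u + 2v - 3w

Set up the augmented matrix [u | v | w | z] and row-reduce.
The system has the unique solution (a₁, a₂, a₃) = (-2, 2, -3).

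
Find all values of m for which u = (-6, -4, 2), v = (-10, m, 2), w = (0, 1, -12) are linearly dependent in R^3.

m = -59/9

Dependence holds iff the 3×3 matrix [u v w] is singular.
The determinant works out to 72*m + 472.
Setting this to zero gives m = -59/9.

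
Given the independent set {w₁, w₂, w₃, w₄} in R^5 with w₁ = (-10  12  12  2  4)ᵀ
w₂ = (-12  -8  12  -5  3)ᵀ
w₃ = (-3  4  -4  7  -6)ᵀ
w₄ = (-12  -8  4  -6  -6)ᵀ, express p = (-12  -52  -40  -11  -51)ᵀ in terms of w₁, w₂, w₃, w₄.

Write p = a₁w₁ + … + a₄w₄ and equate components.
Row-reducing the augmented matrix gives the unique coefficients (a₁, …, a₄) = (-3, -1, 2, 4).

p = -3w₁ - w₂ + 2w₃ + 4w₄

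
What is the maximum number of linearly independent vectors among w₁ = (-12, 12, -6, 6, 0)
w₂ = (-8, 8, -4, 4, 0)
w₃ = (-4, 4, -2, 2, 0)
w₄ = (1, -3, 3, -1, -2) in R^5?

2

Row-reduce the 4×5 matrix with these as rows.
Exactly 2 pivots survive; hence the rank is 2.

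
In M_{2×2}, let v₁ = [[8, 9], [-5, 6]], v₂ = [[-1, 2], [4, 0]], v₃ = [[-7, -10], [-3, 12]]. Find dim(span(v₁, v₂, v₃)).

Represent each element by its coordinate vector in ℝ⁴.
Row-reduce the 3×4 matrix with these as rows.
Exactly 3 pivots survive; hence the rank is 3.

3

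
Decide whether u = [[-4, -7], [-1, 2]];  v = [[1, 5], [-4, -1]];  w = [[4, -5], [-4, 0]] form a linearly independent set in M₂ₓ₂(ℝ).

Write each element as a coordinate vector in ℝ⁴ using {E₁₁, E₁₂, E₂₁, E₂₂}.
Row-reduce the matrix whose columns are u, v, w.
The reduction yields 3 nonzero rows, so the rank is 3.
Since rank = 3 (the number of vectors), the set is linearly independent.

linearly independent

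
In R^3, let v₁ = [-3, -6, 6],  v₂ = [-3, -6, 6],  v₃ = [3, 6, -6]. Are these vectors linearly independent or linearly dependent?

Form the 3×3 matrix with these as columns; its determinant is 0.
A zero determinant means the columns are linearly dependent.
Indeed v₁ - v₂ = 0.

linearly dependent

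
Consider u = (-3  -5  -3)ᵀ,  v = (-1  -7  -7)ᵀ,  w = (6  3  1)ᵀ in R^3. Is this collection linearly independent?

The matrix [u|v|w] has determinant 46.
A nonzero determinant means the columns are linearly independent.

linearly independent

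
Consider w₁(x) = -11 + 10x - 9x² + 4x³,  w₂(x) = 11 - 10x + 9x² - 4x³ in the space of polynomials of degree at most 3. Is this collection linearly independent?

linearly dependent

Take coordinates with respect to the standard basis {1, x, …, x³}.
Place the vectors as rows of a 2×4 matrix and reduce to echelon form.
The reduction yields 1 nonzero row, so the rank is 1.
Since rank 1 < 2, the set is linearly dependent.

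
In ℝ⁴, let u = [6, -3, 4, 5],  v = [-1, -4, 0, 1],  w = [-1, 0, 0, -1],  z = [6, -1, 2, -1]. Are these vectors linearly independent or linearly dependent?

linearly independent

Form the 4×4 matrix with these as columns; its determinant is 100.
A nonzero determinant means the columns are linearly independent.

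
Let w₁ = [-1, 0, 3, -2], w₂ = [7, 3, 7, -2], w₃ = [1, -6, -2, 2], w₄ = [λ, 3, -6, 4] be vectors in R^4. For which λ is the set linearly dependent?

λ = 26/9

Place the vectors as rows of a 4×4 matrix; dependence ⇔ determinant zero.
Expanding, det = 54*λ - 156.
Solving 54*λ - 156 = 0 yields λ = 26/9.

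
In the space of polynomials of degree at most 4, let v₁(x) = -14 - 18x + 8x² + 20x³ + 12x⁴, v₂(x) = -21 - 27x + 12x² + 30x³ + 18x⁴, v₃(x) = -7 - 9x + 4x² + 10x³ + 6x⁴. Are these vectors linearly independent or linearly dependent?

linearly dependent

Write each element as a coordinate vector in ℝ⁵ using {1, x, …, x⁴}.
One vector is a scalar multiple of another, so the set is dependent.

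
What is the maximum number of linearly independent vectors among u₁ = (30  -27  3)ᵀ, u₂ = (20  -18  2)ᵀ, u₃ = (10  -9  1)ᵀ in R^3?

1

Apply Gaussian elimination to the matrix whose rows are u₁, u₂, u₃.
Reduction leaves 1 leading entry, giving rank 1.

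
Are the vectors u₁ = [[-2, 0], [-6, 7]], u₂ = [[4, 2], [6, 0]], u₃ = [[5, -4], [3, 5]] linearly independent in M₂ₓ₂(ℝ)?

Write each element as a coordinate vector in ℝ⁴ using {E₁₁, E₁₂, E₂₁, E₂₂}.
Row-reduce the matrix whose columns are u₁, u₂, u₃.
The reduction yields 3 nonzero rows, so the rank is 3.
Since rank = 3 (the number of vectors), the set is linearly independent.

linearly independent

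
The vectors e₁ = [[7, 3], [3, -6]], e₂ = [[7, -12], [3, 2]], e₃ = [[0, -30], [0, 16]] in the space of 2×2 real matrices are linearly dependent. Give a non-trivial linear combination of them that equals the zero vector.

2e₁ - 2e₂ + e₃ = 0

Take coordinates with respect to {E₁₁, E₁₂, E₂₁, E₂₂}.
Set up α₁e₁ + … + α₃e₃ = 0 and solve the homogeneous system.
A generator of the null space is (2, -2, 1).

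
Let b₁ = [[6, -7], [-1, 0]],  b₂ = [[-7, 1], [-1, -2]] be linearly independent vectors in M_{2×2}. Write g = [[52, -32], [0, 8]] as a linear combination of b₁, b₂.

Identify each element with its coordinate vector in ℝ⁴ via {E₁₁, E₁₂, E₂₁, E₂₂}.
Solve the system with b₁, b₂ as columns and g as the right-hand side.
Back-substitution yields (a₁, a₂) = (4, -4).

g = 4b₁ - 4b₂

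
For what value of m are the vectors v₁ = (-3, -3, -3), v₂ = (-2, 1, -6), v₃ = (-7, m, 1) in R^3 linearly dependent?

m = -13

The vectors are dependent exactly when the determinant of the matrix with rows v₁, v₂, v₃ vanishes.
Expanding, det = -12*m - 156.
This vanishes exactly when m = -13.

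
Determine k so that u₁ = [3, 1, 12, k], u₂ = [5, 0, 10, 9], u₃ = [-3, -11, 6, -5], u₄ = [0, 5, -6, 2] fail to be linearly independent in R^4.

k = -23

Dependence holds iff the 4×4 matrix [u₁ u₂ u₃ u₄] is singular.
Cofactor expansion gives det = -30*k - 690.
This vanishes exactly when k = -23.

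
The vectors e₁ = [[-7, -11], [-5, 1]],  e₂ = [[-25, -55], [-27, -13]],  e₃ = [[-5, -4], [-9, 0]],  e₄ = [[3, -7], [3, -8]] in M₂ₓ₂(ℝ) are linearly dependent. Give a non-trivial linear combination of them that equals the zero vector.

3e₁ - e₂ + 2e₃ + 2e₄ = 0

Take coordinates with respect to {E₁₁, E₁₂, E₂₁, E₂₂}.
Write the vectors as columns of a matrix and find a nonzero vector in its null space.
A generator of the null space is (3, -1, 2, 2).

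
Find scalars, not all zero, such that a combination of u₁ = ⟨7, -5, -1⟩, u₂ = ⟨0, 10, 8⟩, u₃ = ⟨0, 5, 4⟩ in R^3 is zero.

Row-reduce the matrix with u₁, u₂, u₃ as columns; the null space gives the coefficients.
One solution (up to scaling) is (0, 1, -2).

u₂ - 2u₃ = 0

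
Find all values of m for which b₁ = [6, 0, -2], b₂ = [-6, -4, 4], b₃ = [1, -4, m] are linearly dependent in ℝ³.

Dependence holds iff the 3×3 matrix [b₁ b₂ b₃] is singular.
Cofactor expansion gives det = 40 - 24*m.
This vanishes exactly when m = 5/3.

m = 5/3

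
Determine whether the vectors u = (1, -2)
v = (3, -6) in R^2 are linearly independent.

linearly dependent

Row-reduce the matrix whose columns are u, v.
The reduction yields 1 nonzero row, so the rank is 1.
Since rank 1 < 2, the set is linearly dependent.
Indeed 3u - v = 0.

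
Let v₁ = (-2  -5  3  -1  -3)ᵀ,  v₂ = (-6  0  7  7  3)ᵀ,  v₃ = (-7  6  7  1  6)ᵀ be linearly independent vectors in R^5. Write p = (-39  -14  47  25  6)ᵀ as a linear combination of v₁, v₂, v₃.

p = 4v₁ + 4v₂ + v₃

Set up the augmented matrix [v₁ | v₂ | v₃ | p] and row-reduce.
The system has the unique solution (c₁, c₂, c₃) = (4, 4, 1).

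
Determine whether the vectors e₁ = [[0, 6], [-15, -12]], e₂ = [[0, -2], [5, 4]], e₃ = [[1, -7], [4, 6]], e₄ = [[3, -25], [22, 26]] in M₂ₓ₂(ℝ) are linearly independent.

linearly dependent

Take coordinates with respect to the standard basis {E₁₁, E₁₂, E₂₁, E₂₂}.
One vector is a scalar multiple of another, so the set is dependent.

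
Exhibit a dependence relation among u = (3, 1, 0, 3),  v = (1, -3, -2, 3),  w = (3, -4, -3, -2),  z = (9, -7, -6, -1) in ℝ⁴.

u + 2w - z = 0

Set up α₁u + … + α₄z = 0 and solve the homogeneous system.
One solution (up to scaling) is (1, 0, 2, -1).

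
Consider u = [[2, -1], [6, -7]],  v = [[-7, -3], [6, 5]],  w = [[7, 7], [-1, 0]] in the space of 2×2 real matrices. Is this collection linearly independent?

linearly independent

Write each element as a coordinate vector in ℝ⁴ using {E₁₁, E₁₂, E₂₁, E₂₂}.
Place the vectors as rows of a 3×4 matrix and reduce to echelon form.
The reduction yields 3 nonzero rows, so the rank is 3.
Since rank = 3 (the number of vectors), the set is linearly independent.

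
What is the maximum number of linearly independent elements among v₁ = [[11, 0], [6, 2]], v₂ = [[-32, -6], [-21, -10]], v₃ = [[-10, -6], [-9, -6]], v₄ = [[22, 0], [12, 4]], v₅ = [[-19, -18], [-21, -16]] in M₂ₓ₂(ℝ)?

Represent each element by its coordinate vector in ℝ⁴.
Row-reduce the 5×4 matrix with these as rows.
Reduction leaves 2 leading entries, giving rank 2.
(With 5 elements in a 4-dimensional space the rank is at most 4.)

2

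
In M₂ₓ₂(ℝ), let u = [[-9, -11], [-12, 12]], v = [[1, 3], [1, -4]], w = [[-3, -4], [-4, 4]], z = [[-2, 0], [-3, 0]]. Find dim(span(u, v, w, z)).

Use coordinates relative to {E₁₁, E₁₂, E₂₁, E₂₂}.
Apply Gaussian elimination to the matrix whose rows are u, v, w, z.
Exactly 3 pivots survive; hence the rank is 3.

3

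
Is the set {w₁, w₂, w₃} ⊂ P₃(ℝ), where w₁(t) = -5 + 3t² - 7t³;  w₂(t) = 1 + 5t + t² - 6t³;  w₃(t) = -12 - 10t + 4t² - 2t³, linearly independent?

linearly dependent

Take coordinates with respect to the standard basis {1, t, …, t³}.
Place the vectors as rows of a 3×4 matrix and reduce to echelon form.
The reduction yields 2 nonzero rows, so the rank is 2.
Since rank 2 < 3, the set is linearly dependent.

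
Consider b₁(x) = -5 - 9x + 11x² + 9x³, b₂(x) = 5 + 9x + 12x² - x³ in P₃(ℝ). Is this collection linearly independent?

Write each element as a coordinate vector in ℝ⁴ using {1, x, …, x³}.
Row-reduce the matrix whose columns are b₁, b₂.
The reduction yields 2 nonzero rows, so the rank is 2.
Since rank = 2 (the number of vectors), the set is linearly independent.

linearly independent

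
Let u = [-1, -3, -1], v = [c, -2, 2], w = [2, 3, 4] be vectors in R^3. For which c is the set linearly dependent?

The set is linearly dependent precisely when det[u; v; w] = 0.
Expanding, det = 9*c - 2.
This vanishes exactly when c = 2/9.

c = 2/9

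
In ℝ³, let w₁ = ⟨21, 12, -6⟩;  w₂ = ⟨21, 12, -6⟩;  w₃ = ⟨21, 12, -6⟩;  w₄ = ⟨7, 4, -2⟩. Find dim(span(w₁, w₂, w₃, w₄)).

1

Form the matrix with w₁, w₂, w₃, w₄ as columns and reduce.
There is 1 pivot column, so rank = 1.
(With 4 elements in a 3-dimensional space the rank is at most 3.)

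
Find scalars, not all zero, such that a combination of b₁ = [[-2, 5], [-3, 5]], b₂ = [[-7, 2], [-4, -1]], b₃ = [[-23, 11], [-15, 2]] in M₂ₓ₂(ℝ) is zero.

b₁ + 3b₂ - b₃ = 0

Write each element as a vector in ℝ⁴ using {E₁₁, E₁₂, E₂₁, E₂₂}.
Set up α₁b₁ + … + α₃b₃ = 0 and solve the homogeneous system.
A generator of the null space is (1, 3, -1).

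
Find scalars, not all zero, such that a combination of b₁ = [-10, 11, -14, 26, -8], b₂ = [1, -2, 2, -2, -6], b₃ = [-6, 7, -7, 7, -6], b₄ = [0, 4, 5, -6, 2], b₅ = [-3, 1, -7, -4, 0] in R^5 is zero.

Set up α₁b₁ + … + α₅b₅ = 0 and solve the homogeneous system.
One solution (up to scaling) is (1, 1, -2, 1, 1).

b₁ + b₂ - 2b₃ + b₄ + b₅ = 0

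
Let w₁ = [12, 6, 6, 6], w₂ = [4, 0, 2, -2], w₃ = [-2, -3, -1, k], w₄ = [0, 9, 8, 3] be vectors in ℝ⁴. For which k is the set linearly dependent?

k = -5

Dependence holds iff the 4×4 matrix [w₁ w₂ w₃ w₄] is singular.
Expanding, det = 192*k + 960.
Setting this to zero gives k = -5.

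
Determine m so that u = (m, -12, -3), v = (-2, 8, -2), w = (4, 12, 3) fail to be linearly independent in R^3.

The vectors are dependent exactly when the determinant of the matrix with rows u, v, w vanishes.
Expanding, det = 48*m + 192.
Solving 48*m + 192 = 0 yields m = -4.

m = -4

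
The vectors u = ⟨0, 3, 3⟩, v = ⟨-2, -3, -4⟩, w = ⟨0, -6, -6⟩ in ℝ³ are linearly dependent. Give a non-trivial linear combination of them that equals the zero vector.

Row-reduce the matrix with u, v, w as columns; the null space gives the coefficients.
A generator of the null space is (2, 0, 1).

2u + w = 0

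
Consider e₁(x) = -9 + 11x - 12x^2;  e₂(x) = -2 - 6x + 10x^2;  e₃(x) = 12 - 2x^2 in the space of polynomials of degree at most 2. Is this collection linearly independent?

linearly independent

Take coordinates with respect to the standard basis {1, x, x^2}.
Form the 3×3 matrix with these as columns; its determinant is 304.
A nonzero determinant means the columns are linearly independent.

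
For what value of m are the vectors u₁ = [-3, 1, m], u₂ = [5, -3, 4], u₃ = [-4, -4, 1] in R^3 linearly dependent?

The set is linearly dependent precisely when det[u₁; u₂; u₃] = 0.
Expanding, det = -32*m - 60.
Setting this to zero gives m = -15/8.

m = -15/8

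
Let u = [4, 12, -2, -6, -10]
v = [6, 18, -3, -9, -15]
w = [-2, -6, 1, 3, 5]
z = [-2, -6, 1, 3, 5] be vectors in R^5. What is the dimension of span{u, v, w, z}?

dim = 1

Row-reduce the 4×5 matrix with these as rows.
There is 1 pivot column, so rank = 1.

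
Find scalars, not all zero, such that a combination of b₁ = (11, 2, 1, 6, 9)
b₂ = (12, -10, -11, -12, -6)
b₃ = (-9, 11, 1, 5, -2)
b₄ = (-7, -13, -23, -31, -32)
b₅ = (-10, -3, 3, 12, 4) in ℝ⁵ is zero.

Solve the homogeneous system with b₁, b₂, b₃, b₄, b₅ as columns by row-reducing the coefficient matrix.
The free variable yields coefficients (2, -2, -1, 1, 0) (any nonzero multiple also works).

2b₁ - 2b₂ - b₃ + b₄ = 0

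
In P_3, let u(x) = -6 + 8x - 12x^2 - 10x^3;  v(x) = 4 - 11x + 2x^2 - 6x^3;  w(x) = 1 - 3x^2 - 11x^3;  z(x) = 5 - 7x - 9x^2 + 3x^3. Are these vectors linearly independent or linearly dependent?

Write each element as a coordinate vector in ℝ⁴ using {1, x, …, x^3}.
The matrix [u|v|w|z] has determinant -8920.
A nonzero determinant means the columns are linearly independent.

linearly independent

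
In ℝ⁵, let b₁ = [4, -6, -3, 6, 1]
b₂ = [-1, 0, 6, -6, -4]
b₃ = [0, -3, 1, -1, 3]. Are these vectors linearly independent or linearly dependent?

linearly independent

Row-reduce the matrix whose columns are b₁, b₂, b₃.
The reduction yields 3 nonzero rows, so the rank is 3.
Since rank = 3 (the number of vectors), the set is linearly independent.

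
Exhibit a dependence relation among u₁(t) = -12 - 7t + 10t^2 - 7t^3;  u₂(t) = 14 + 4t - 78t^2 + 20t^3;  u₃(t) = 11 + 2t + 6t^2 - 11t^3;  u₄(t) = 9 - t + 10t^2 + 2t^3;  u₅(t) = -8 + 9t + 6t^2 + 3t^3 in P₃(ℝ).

3u₁ + u₂ + u₃ + 3u₄ + 2u₅ = 0

Take coordinates with respect to {1, t, …, t^3}.
Set up α₁u₁ + … + α₅u₅ = 0 and solve the homogeneous system.
One solution (up to scaling) is (3, 1, 1, 3, 2).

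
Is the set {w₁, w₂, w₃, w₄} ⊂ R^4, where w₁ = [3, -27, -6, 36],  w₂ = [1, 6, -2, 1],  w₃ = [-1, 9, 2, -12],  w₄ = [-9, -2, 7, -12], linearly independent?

One vector is a scalar multiple of another, so the set is dependent.

linearly dependent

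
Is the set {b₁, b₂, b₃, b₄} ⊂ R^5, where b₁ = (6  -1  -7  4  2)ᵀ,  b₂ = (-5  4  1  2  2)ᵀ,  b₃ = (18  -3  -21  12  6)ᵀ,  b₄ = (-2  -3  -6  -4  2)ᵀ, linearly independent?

linearly dependent

One vector is a scalar multiple of another, so the set is dependent.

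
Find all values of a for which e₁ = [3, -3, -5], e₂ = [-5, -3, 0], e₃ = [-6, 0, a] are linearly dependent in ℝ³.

Dependence holds iff the 3×3 matrix [e₁ e₂ e₃] is singular.
Expanding, det = 90 - 24*a.
Solving 90 - 24*a = 0 yields a = 15/4.

a = 15/4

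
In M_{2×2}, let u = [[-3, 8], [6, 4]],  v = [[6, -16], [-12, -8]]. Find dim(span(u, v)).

1

Use coordinates relative to {E₁₁, E₁₂, E₂₁, E₂₂}.
Apply Gaussian elimination to the matrix whose rows are u, v.
There is 1 pivot column, so rank = 1.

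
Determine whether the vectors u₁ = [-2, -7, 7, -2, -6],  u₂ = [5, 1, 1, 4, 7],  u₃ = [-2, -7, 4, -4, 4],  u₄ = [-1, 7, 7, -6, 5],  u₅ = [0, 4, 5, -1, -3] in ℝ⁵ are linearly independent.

Form the 5×5 matrix with these as columns; its determinant is 1466.
A nonzero determinant means the columns are linearly independent.

linearly independent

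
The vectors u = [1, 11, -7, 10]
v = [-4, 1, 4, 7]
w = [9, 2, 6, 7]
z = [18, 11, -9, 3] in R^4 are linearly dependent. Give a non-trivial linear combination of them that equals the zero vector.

u - 2v + w - z = 0

Row-reduce the matrix with u, v, w, z as columns; the null space gives the coefficients.
The free variable yields coefficients (1, -2, 1, -1) (any nonzero multiple also works).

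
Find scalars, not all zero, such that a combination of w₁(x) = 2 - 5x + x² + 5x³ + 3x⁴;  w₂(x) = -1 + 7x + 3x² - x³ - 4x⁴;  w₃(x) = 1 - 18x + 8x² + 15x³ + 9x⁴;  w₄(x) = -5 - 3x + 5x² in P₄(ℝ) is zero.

Take coordinates with respect to {1, x, …, x⁴}.
Row-reduce the matrix with w₁, w₂, w₃, w₄ as columns; the null space gives the coefficients.
The free variable yields coefficients (3, 0, -1, 1) (any nonzero multiple also works).

3w₁ - w₃ + w₄ = 0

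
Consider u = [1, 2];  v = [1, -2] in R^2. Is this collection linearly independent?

linearly independent

Form the 2×2 matrix with these as columns; its determinant is -4.
A nonzero determinant means the columns are linearly independent.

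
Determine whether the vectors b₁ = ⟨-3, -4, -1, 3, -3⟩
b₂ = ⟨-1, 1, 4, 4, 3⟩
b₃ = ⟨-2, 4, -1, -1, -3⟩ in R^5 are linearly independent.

linearly independent

Row-reduce the matrix whose columns are b₁, b₂, b₃.
The reduction yields 3 nonzero rows, so the rank is 3.
Since rank = 3 (the number of vectors), the set is linearly independent.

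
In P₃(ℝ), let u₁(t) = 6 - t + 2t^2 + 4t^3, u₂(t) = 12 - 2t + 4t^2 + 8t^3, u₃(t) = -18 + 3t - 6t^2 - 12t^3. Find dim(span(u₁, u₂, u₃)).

1

Pass to coordinate vectors with respect to the basis {1, t, …, t^3}.
Apply Gaussian elimination to the matrix whose rows are u₁, u₂, u₃.
Reduction leaves 1 leading entry, giving rank 1.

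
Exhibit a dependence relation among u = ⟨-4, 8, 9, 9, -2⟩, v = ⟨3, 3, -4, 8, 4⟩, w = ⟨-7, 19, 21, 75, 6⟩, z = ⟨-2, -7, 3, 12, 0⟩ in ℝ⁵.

Solve the homogeneous system with u, v, w, z as columns by row-reducing the coefficient matrix.
One solution (up to scaling) is (3, 3, -1, 2).

3u + 3v - w + 2z = 0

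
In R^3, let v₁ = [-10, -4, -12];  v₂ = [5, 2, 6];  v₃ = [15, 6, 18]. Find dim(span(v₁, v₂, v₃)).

Form the matrix with v₁, v₂, v₃ as columns and reduce.
Reduction leaves 1 leading entry, giving rank 1.

dim = 1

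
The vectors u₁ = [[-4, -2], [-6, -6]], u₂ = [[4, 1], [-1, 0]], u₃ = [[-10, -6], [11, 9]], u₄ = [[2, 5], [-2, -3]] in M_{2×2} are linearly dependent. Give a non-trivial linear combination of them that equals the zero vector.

u₁ + 3u₂ + u₃ + u₄ = 0

Take coordinates with respect to {E₁₁, E₁₂, E₂₁, E₂₂}.
Set up α₁u₁ + … + α₄u₄ = 0 and solve the homogeneous system.
A generator of the null space is (1, 3, 1, 1).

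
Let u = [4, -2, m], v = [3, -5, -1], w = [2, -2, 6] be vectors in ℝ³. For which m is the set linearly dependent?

The vectors are dependent exactly when the determinant of the matrix with rows u, v, w vanishes.
The determinant works out to 4*m - 88.
This vanishes exactly when m = 22.

m = 22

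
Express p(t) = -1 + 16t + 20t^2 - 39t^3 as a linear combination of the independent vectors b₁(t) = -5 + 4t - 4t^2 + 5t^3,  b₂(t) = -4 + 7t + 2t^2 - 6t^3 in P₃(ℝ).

Identify each element with its coordinate vector in ℝ⁴ via {1, t, …, t^3}.
Write p = c₁b₁ + c₂b₂ and equate components.
The system has the unique solution (c₁, c₂) = (-3, 4).

p = -3b₁ + 4b₂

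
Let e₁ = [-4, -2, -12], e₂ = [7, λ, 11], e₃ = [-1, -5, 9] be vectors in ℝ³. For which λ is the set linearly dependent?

The set is linearly dependent precisely when det[e₁; e₂; e₃] = 0.
Cofactor expansion gives det = 348 - 48*λ.
This vanishes exactly when λ = 29/4.

λ = 29/4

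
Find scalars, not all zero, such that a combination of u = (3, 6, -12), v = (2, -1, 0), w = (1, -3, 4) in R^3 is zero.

Set up α₁u + … + α₃w = 0 and solve the homogeneous system.
A generator of the null space is (1, -3, 3).

u - 3v + 3w = 0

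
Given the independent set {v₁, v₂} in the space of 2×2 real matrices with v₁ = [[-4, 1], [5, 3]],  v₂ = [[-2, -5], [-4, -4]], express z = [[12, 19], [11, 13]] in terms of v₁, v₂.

z = -v₁ - 4v₂

Work in coordinates with respect to the standard basis {E₁₁, E₁₂, E₂₁, E₂₂}.
Since v₁, v₂ are independent, the coefficients expressing z are uniquely determined by a linear system.
Row-reducing the augmented matrix gives the unique coefficients (α₁, α₂) = (-1, -4).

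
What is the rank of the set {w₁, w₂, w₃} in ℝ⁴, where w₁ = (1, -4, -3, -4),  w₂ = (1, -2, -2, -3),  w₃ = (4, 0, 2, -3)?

Row-reduce the 3×4 matrix with these as rows.
Exactly 3 pivots survive; hence the rank is 3.

rank 3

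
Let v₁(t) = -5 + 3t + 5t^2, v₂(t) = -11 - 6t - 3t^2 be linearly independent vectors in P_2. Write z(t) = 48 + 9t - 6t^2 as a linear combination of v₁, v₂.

z = -3v₁ - 3v₂

Identify each element with its coordinate vector in ℝ³ via {1, t, t^2}.
Write z = α₁v₁ + α₂v₂ and equate components.
The system has the unique solution (α₁, α₂) = (-3, -3).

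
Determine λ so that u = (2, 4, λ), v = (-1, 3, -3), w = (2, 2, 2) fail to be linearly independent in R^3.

λ = 1

Place the vectors as rows of a 3×3 matrix; dependence ⇔ determinant zero.
Cofactor expansion gives det = 8 - 8*λ.
Solving 8 - 8*λ = 0 yields λ = 1.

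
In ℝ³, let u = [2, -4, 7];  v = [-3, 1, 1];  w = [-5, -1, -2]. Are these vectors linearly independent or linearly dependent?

linearly independent

Form the 3×3 matrix with these as columns; its determinant is 98.
A nonzero determinant means the columns are linearly independent.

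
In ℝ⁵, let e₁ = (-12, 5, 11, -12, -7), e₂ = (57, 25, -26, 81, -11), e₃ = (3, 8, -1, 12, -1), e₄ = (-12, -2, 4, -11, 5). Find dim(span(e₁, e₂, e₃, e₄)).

dim = 3

Put the 5×4 matrix [e₁|e₂|e₃|e₄] into echelon form.
Reduction leaves 3 leading entries, giving rank 3.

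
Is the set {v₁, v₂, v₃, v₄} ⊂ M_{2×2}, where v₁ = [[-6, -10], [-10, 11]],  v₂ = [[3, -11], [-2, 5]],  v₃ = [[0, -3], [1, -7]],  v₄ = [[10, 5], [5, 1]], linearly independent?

linearly independent

Write each element as a coordinate vector in ℝ⁴ using {E₁₁, E₁₂, E₂₁, E₂₂}.
The matrix [v₁|v₂|v₃|v₄] has determinant -3058.
A nonzero determinant means the columns are linearly independent.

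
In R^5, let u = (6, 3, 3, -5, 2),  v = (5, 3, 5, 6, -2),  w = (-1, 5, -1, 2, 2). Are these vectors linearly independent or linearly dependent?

Row-reduce the matrix whose columns are u, v, w.
The reduction yields 3 nonzero rows, so the rank is 3.
Since rank = 3 (the number of vectors), the set is linearly independent.

linearly independent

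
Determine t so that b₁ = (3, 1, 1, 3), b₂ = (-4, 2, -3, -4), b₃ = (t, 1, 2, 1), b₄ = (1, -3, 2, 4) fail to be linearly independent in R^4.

t = 5

Dependence holds iff the 4×4 matrix [b₁ b₂ b₃ b₄] is singular.
Cofactor expansion gives det = 75 - 15*t.
This vanishes exactly when t = 5.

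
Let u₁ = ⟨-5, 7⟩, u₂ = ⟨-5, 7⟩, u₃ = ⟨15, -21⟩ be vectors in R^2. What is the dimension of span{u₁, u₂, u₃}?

dim = 1

Row-reduce the 3×2 matrix with these as rows.
Reduction leaves 1 leading entry, giving rank 1.
(With 3 elements in a 2-dimensional space the rank is at most 2.)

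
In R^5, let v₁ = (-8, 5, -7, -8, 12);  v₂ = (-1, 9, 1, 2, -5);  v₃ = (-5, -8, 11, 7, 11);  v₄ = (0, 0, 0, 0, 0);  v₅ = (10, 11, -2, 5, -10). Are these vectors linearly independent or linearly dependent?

linearly dependent

One of the vectors is the zero vector, so the set is linearly dependent.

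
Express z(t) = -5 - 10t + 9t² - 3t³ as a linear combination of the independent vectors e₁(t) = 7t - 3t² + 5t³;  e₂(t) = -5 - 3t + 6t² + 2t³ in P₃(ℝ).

Identify each element with its coordinate vector in ℝ⁴ via {1, t, …, t³}.
Write z = c₁e₁ + c₂e₂ and equate components.
The system has the unique solution (c₁, c₂) = (-1, 1).

z = -e₁ + e₂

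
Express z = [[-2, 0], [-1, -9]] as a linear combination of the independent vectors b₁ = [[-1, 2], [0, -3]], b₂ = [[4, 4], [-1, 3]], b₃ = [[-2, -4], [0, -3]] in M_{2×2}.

z = 2b₁ + b₂ + 2b₃

Identify each element with its coordinate vector in ℝ⁴ via {E₁₁, E₁₂, E₂₁, E₂₂}.
Solve the system with b₁, b₂, b₃ as columns and z as the right-hand side.
The system has the unique solution (c₁, c₂, c₃) = (2, 1, 2).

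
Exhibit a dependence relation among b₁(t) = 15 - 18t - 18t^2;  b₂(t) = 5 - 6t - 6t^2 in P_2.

Take coordinates with respect to {1, t, t^2}.
Row-reduce the matrix with b₁, b₂ as columns; the null space gives the coefficients.
A generator of the null space is (1, -3).

b₁ - 3b₂ = 0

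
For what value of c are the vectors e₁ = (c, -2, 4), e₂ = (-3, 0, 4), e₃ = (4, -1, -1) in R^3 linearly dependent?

The vectors are dependent exactly when the determinant of the matrix with rows e₁, e₂, e₃ vanishes.
The determinant works out to 4*c - 14.
This vanishes exactly when c = 7/2.

c = 7/2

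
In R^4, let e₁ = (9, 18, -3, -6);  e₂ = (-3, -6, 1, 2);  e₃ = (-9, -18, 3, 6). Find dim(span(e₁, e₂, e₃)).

Form the matrix with e₁, e₂, e₃ as columns and reduce.
There is 1 pivot column, so rank = 1.

1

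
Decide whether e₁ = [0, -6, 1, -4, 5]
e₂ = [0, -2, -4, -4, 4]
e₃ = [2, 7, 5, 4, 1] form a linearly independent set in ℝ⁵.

Row-reduce the matrix whose columns are e₁, e₂, e₃.
The reduction yields 3 nonzero rows, so the rank is 3.
Since rank = 3 (the number of vectors), the set is linearly independent.

linearly independent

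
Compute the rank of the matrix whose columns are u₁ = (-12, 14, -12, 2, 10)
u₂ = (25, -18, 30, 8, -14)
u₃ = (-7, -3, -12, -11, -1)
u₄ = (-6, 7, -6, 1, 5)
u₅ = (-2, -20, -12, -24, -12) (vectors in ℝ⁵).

2

Apply Gaussian elimination to the matrix whose rows are u₁, u₂, u₃, u₄, u₅.
Exactly 2 pivots survive; hence the rank is 2.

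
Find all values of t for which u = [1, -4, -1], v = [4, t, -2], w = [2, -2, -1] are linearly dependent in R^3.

t = -4

Place the vectors as rows of a 3×3 matrix; dependence ⇔ determinant zero.
Cofactor expansion gives det = t + 4.
Solving t + 4 = 0 yields t = -4.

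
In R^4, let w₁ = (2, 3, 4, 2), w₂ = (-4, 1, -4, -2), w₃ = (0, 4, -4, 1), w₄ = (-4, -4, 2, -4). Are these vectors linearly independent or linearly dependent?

linearly independent

Form the 4×4 matrix with these as columns; its determinant is 68.
A nonzero determinant means the columns are linearly independent.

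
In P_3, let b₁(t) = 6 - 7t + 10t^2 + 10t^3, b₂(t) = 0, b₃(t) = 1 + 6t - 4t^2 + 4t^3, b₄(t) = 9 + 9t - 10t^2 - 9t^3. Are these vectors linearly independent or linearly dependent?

linearly dependent

Take coordinates with respect to the standard basis {1, t, …, t^3}.
One of the vectors is the zero vector, so the set is linearly dependent.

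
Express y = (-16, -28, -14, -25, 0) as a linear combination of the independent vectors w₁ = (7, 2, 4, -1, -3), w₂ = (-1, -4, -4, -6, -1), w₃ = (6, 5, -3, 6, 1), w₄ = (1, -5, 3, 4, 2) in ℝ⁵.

Set up the augmented matrix [w₁ | w₂ | w₃ | w₄ | y] and row-reduce.
The system has the unique solution (c₁, …, c₄) = (-1, 4, -1, 1).

y = -w₁ + 4w₂ - w₃ + w₄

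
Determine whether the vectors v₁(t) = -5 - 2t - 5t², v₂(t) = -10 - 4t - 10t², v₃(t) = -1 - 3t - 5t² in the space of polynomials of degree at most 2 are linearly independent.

linearly dependent

Take coordinates with respect to the standard basis {1, t, t²}.
Form the 3×3 matrix with these as columns; its determinant is 0.
A zero determinant means the columns are linearly dependent.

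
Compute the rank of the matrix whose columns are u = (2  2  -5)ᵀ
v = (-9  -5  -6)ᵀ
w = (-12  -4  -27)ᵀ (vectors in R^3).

Put the 3×3 matrix [u|v|w] into echelon form.
There are 2 pivot columns, so rank = 2.

2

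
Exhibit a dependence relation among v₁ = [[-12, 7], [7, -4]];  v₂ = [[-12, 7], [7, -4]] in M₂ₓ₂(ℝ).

Pass to coordinate vectors relative to the basis {E₁₁, E₁₂, E₂₁, E₂₂}.
Set up α₁v₁ + α₂v₂ = 0 and solve the homogeneous system.
A generator of the null space is (1, -1).

v₁ - v₂ = 0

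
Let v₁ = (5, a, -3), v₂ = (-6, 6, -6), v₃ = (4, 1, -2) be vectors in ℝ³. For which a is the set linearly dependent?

Place the vectors as rows of a 3×3 matrix; dependence ⇔ determinant zero.
Cofactor expansion gives det = 60 - 36*a.
This vanishes exactly when a = 5/3.

a = 5/3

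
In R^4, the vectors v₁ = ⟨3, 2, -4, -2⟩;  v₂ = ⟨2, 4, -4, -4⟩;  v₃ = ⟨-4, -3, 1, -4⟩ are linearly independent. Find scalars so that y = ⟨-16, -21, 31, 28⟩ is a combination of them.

Solve the system with v₁, v₂, v₃ as columns and y as the right-hand side.
Row-reducing the augmented matrix gives the unique coefficients (α₁, α₂, α₃) = (-4, -4, -1).

y = -4v₁ - 4v₂ - v₃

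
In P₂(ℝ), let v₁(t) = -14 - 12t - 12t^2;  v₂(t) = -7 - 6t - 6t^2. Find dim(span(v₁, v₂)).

dim = 1

Use coordinates relative to {1, t, t^2}.
Put the 3×2 matrix [v₁|v₂] into echelon form.
Exactly 1 pivot survives; hence the rank is 1.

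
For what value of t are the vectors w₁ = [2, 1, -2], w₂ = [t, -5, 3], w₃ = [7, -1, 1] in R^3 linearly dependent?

t = 53

Place the vectors as rows of a 3×3 matrix; dependence ⇔ determinant zero.
Cofactor expansion gives det = t - 53.
Solving t - 53 = 0 yields t = 53.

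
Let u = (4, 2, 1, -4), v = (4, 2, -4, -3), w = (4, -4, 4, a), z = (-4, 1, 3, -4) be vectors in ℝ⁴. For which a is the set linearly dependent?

a = 49/5

The vectors are dependent exactly when the determinant of the matrix with rows u, v, w, z vanishes.
Cofactor expansion gives det = 588 - 60*a.
This vanishes exactly when a = 49/5.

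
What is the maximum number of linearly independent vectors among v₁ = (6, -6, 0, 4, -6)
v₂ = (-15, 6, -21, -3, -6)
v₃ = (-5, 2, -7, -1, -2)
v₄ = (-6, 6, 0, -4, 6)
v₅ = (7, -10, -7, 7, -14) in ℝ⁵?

Apply Gaussian elimination to the matrix whose rows are v₁, v₂, v₃, v₄, v₅.
There are 2 pivot columns, so rank = 2.

2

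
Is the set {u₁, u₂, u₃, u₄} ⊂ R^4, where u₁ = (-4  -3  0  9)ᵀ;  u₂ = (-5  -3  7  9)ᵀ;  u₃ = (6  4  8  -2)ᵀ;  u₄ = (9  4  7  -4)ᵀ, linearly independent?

The matrix [u₁|u₂|u₃|u₄] has determinant 676.
A nonzero determinant means the columns are linearly independent.

linearly independent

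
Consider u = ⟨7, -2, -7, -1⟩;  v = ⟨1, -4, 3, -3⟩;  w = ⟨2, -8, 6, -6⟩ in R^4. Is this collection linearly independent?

linearly dependent

One vector is a scalar multiple of another, so the set is dependent.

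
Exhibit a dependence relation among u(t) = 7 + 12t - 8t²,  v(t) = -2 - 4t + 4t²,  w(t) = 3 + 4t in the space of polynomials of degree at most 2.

Pass to coordinate vectors relative to the basis {1, t, t²}.
Row-reduce the matrix with u, v, w as columns; the null space gives the coefficients.
A generator of the null space is (1, 2, -1).

u + 2v - w = 0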